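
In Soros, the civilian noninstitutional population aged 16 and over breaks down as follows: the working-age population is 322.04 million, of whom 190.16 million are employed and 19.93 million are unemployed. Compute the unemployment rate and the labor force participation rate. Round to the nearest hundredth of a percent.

Unemployment rate ≈ 9.49%; labor force participation rate ≈ 65.24%.

Labor force = employed + unemployed = 190.16 + 19.93 = 210.09 million.
Unemployment rate = 19.93 / 210.09 = 9.49%.
Labor force participation rate = 210.09 / 322.04 = 65.24%.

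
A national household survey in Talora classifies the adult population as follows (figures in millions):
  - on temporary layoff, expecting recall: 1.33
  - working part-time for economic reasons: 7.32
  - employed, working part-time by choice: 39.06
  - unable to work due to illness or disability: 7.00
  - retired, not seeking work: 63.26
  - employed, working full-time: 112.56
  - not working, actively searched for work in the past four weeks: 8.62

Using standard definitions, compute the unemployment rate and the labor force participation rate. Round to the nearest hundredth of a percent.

Employed = 7.32 + 39.06 + 112.56 = 158.94 million (anyone who worked, including part-time for economic reasons, counts as employed).
Unemployed = 1.33 + 8.62 = 9.95 million (jobless and actively searching, or on temporary layoff).
Labor force = 158.94 + 9.95 = 168.89 million.
Not in labor force = 7.00 + 63.26 = 70.26 million (those not working and not actively searching are outside the labor force).
Civilian working-age population = 168.89 + 70.26 = 239.15 million.
Unemployment rate = 9.95 / 168.89 = 5.89%.
Labor force participation rate = 168.89 / 239.15 = 70.62%.

Unemployment rate ≈ 5.89%; labor force participation rate ≈ 70.62%.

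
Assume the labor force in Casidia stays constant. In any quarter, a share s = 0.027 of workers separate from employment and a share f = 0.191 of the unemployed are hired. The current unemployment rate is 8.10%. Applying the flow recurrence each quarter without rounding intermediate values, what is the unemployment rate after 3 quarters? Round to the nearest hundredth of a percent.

With a fixed labor force, u_{t+1} = u_t + s·(1−u_t) − f·u_t = u_t·(1−s−f) + s.
Here 1−s−f = 0.782 and s = 0.027.
u_1 = 0.081000 × 0.782 + 0.027 = 0.090342.
u_2 = 0.090342 × 0.782 + 0.027 = 0.097647.
u_3 = 0.097647 × 0.782 + 0.027 = 0.103360.

Unemployment rate after three quarters ≈ 10.34%.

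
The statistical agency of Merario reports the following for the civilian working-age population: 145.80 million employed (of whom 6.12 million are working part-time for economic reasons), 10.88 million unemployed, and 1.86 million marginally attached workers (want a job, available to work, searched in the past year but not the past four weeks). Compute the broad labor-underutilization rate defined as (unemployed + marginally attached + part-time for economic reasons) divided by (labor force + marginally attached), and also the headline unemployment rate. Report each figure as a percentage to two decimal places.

Broad underutilization rate ≈ 11.90%; headline unemployment rate ≈ 6.94%.

Labor force = 145.80 + 10.88 = 156.68 million.
Numerator = 10.88 + 1.86 + 6.12 = 18.86 million.
Denominator = 156.68 + 1.86 = 158.54 million.
Broad rate = 18.86 / 158.54 = 11.90%.
Headline unemployment rate = 10.88 / 156.68 = 6.94%.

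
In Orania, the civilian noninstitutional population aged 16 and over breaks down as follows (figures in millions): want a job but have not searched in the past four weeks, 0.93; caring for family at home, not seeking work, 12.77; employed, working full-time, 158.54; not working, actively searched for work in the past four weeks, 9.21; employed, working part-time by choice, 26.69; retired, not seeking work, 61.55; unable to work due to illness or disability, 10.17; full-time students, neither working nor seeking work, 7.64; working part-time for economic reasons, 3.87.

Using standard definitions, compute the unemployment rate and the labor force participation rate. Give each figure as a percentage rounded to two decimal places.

Employed = 158.54 + 26.69 + 3.87 = 189.10 million (anyone who worked, including part-time for economic reasons, counts as employed).
Unemployed = 9.21 million.
Labor force = 189.10 + 9.21 = 198.31 million.
Not in labor force = 0.93 + 12.77 + 61.55 + 10.17 + 7.64 = 93.06 million (those not working and not actively searching are outside the labor force — including those who want a job but have given up searching).
Civilian working-age population = 198.31 + 93.06 = 291.37 million.
Unemployment rate = 9.21 / 198.31 = 4.64%.
Labor force participation rate = 198.31 / 291.37 = 68.06%.

Unemployment rate ≈ 4.64%; labor force participation rate ≈ 68.06%.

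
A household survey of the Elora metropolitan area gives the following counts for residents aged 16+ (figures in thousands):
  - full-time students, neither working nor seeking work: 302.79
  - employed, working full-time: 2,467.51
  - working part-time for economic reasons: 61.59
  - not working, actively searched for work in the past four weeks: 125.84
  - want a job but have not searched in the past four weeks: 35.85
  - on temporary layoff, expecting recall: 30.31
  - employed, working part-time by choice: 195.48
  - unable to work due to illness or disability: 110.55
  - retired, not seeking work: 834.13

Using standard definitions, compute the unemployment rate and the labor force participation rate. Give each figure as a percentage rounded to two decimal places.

Employed = 2,467.51 + 61.59 + 195.48 = 2,724.58 thousand (anyone who worked, including part-time for economic reasons, counts as employed).
Unemployed = 125.84 + 30.31 = 156.15 thousand (jobless and actively searching, or on temporary layoff).
Labor force = 2,724.58 + 156.15 = 2,880.73 thousand.
Not in labor force = 302.79 + 35.85 + 110.55 + 834.13 = 1,283.32 thousand (those not working and not actively searching are outside the labor force — including those who want a job but have given up searching).
Civilian working-age population = 2,880.73 + 1,283.32 = 4,164.05 thousand.
Unemployment rate = 156.15 / 2,880.73 = 5.42%.
Labor force participation rate = 2,880.73 / 4,164.05 = 69.18%.

Unemployment rate ≈ 5.42%; labor force participation rate ≈ 69.18%.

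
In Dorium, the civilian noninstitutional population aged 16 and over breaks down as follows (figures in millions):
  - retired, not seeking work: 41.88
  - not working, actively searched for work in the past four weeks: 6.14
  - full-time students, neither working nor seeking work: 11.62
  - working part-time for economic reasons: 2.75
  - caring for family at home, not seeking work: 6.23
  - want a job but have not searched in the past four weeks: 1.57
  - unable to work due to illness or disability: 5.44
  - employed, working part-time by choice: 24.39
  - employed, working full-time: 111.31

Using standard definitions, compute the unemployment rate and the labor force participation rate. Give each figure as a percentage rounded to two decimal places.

Employed = 2.75 + 24.39 + 111.31 = 138.45 million (anyone who worked, including part-time for economic reasons, counts as employed).
Unemployed = 6.14 million.
Labor force = 138.45 + 6.14 = 144.59 million.
Not in labor force = 41.88 + 11.62 + 6.23 + 1.57 + 5.44 = 66.74 million (those not working and not actively searching are outside the labor force — including those who want a job but have given up searching).
Civilian working-age population = 144.59 + 66.74 = 211.33 million.
Unemployment rate = 6.14 / 144.59 = 4.25%.
Labor force participation rate = 144.59 / 211.33 = 68.42%.

Unemployment rate ≈ 4.25%; labor force participation rate ≈ 68.42%.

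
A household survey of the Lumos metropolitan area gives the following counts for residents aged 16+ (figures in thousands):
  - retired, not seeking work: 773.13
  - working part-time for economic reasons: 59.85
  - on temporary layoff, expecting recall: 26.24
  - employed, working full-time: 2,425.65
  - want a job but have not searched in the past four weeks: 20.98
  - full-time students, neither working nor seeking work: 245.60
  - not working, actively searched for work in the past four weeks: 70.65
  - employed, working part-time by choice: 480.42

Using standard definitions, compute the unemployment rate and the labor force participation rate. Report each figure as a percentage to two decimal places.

Employed = 59.85 + 2,425.65 + 480.42 = 2,965.92 thousand (anyone who worked, including part-time for economic reasons, counts as employed).
Unemployed = 26.24 + 70.65 = 96.89 thousand (jobless and actively searching, or on temporary layoff).
Labor force = 2,965.92 + 96.89 = 3,062.81 thousand.
Not in labor force = 773.13 + 20.98 + 245.60 = 1,039.71 thousand (those not working and not actively searching are outside the labor force — including those who want a job but have given up searching).
Civilian working-age population = 3,062.81 + 1,039.71 = 4,102.52 thousand.
Unemployment rate = 96.89 / 3,062.81 = 3.16%.
Labor force participation rate = 3,062.81 / 4,102.52 = 74.66%.

Unemployment rate ≈ 3.16%; labor force participation rate ≈ 74.66%.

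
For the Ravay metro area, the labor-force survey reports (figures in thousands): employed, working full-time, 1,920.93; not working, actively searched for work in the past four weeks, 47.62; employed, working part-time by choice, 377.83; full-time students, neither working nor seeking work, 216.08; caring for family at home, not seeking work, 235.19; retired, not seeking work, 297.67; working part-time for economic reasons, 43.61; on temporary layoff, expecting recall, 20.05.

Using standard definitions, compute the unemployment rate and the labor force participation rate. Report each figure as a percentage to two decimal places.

Unemployment rate ≈ 2.81%; labor force participation rate ≈ 76.29%.

Employed = 1,920.93 + 377.83 + 43.61 = 2,342.37 thousand (anyone who worked, including part-time for economic reasons, counts as employed).
Unemployed = 47.62 + 20.05 = 67.67 thousand (jobless and actively searching, or on temporary layoff).
Labor force = 2,342.37 + 67.67 = 2,410.04 thousand.
Not in labor force = 216.08 + 235.19 + 297.67 = 748.94 thousand (those not working and not actively searching are outside the labor force).
Civilian working-age population = 2,410.04 + 748.94 = 3,158.98 thousand.
Unemployment rate = 67.67 / 2,410.04 = 2.81%.
Labor force participation rate = 2,410.04 / 3,158.98 = 76.29%.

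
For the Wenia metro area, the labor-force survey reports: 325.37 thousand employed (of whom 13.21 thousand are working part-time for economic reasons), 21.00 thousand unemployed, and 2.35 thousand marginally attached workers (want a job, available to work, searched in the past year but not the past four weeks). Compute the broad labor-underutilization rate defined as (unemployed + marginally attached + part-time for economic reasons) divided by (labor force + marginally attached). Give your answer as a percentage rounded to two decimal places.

Labor force = 325.37 + 21.00 = 346.37 thousand.
Numerator = 21.00 + 2.35 + 13.21 = 36.56 thousand.
Denominator = 346.37 + 2.35 = 348.72 thousand.
Broad rate = 36.56 / 348.72 = 10.48%.

Broad underutilization rate ≈ 10.48%.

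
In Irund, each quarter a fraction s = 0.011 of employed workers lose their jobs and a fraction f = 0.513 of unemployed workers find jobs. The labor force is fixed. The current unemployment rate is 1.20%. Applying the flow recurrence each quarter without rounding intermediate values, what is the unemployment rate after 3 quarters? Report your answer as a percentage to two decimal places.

With a fixed labor force, u_{t+1} = u_t + s·(1−u_t) − f·u_t = u_t·(1−s−f) + s.
Here 1−s−f = 0.476 and s = 0.011.
u_1 = 0.012000 × 0.476 + 0.011 = 0.016712.
u_2 = 0.016712 × 0.476 + 0.011 = 0.018955.
u_3 = 0.018955 × 0.476 + 0.011 = 0.020023.

Unemployment rate after three quarters ≈ 2.00%.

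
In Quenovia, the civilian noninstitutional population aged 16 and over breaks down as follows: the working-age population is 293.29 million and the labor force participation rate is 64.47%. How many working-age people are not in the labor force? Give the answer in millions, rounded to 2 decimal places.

About 104.21 million are not in the labor force.

Share not in the labor force = 1 − 0.6447 = 0.3553.
Not in labor force = 0.3553 × 293.29 ≈ 104.21 million.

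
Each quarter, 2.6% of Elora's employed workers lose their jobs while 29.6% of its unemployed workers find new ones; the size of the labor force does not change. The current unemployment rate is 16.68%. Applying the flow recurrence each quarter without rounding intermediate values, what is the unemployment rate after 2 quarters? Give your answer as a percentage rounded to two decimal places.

With a fixed labor force, u_{t+1} = u_t + s·(1−u_t) − f·u_t = u_t·(1−s−f) + s.
Here 1−s−f = 0.678 and s = 0.026.
u_1 = 0.166800 × 0.678 + 0.026 = 0.139090.
u_2 = 0.139090 × 0.678 + 0.026 = 0.120303.

Unemployment rate after two quarters ≈ 12.03%.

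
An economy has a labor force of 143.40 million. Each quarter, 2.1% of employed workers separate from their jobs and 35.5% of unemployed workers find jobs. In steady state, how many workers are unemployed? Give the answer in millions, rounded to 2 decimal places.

About 8.01 million are unemployed in steady state.

Steady-state unemployment rate u* = s/(s+f) = 2.1/(2.1+35.5) = 0.055851.
Unemployed = u* × labor force = 0.055851 × 143.40 ≈ 8.01 million.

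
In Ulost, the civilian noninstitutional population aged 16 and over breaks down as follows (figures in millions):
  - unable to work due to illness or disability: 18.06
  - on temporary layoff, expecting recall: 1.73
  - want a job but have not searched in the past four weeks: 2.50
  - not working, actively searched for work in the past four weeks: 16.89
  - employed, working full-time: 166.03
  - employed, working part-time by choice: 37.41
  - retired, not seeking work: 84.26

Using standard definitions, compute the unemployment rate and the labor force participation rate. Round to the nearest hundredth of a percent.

Unemployment rate ≈ 8.39%; labor force participation rate ≈ 67.93%.

Employed = 166.03 + 37.41 = 203.44 million.
Unemployed = 1.73 + 16.89 = 18.62 million (jobless and actively searching, or on temporary layoff).
Labor force = 203.44 + 18.62 = 222.06 million.
Not in labor force = 18.06 + 2.50 + 84.26 = 104.82 million (those not working and not actively searching are outside the labor force — including those who want a job but have given up searching).
Civilian working-age population = 222.06 + 104.82 = 326.88 million.
Unemployment rate = 18.62 / 222.06 = 8.39%.
Labor force participation rate = 222.06 / 326.88 = 67.93%.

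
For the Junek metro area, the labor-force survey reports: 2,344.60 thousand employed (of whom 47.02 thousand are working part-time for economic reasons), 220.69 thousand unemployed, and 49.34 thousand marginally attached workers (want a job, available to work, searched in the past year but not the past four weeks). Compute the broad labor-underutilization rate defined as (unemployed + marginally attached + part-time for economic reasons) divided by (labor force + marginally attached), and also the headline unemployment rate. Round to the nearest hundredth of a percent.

Broad underutilization rate ≈ 12.13%; headline unemployment rate ≈ 8.60%.

Labor force = 2,344.60 + 220.69 = 2,565.29 thousand.
Numerator = 220.69 + 49.34 + 47.02 = 317.05 thousand.
Denominator = 2,565.29 + 49.34 = 2,614.63 thousand.
Broad rate = 317.05 / 2,614.63 = 12.13%.
Headline unemployment rate = 220.69 / 2,565.29 = 8.60%.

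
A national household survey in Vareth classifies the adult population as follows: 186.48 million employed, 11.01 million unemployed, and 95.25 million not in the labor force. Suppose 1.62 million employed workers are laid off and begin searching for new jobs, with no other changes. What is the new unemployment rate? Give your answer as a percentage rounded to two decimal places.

Initially, labor force = 186.48 + 11.01 = 197.49 million, so u = 11.01/197.49 = 5.57%.
After the change, employed falls and unemployed rises by 1.62; labor force unchanged → E = 184.86, U = 12.63, labor force = 197.49 million.
New unemployment rate = 12.63 / 197.49 = 6.40%.

New unemployment rate ≈ 6.40%.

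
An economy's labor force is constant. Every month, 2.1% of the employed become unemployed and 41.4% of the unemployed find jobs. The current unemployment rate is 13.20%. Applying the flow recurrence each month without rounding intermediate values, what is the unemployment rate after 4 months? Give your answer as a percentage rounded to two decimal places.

Unemployment rate after four months ≈ 5.68%.

With a fixed labor force, u_{t+1} = u_t + s·(1−u_t) − f·u_t = u_t·(1−s−f) + s.
Here 1−s−f = 0.565 and s = 0.021.
u_1 = 0.132000 × 0.565 + 0.021 = 0.095580.
u_2 = 0.095580 × 0.565 + 0.021 = 0.075003.
u_3 = 0.075003 × 0.565 + 0.021 = 0.063377.
u_4 = 0.063377 × 0.565 + 0.021 = 0.056808.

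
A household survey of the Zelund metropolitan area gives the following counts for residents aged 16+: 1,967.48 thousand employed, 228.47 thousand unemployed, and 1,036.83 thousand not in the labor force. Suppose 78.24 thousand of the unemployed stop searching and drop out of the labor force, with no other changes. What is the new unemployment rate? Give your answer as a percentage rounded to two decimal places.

Initially, labor force = 1,967.48 + 228.47 = 2,195.95 thousand, so u = 228.47/2,195.95 = 10.40%.
After the change, unemployed and labor force both fall by 78.24 → E = 1,967.48, U = 150.23, labor force = 2,117.71 thousand.
New unemployment rate = 150.23 / 2,117.71 = 7.09%.

New unemployment rate ≈ 7.09%.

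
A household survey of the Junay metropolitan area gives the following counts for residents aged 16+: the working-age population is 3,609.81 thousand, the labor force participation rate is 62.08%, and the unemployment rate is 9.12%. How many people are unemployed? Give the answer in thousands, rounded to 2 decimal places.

Labor force = 0.6208 × 3,609.81 = 2,240.97 thousand.
Unemployed = 0.0912 × 2,240.97 ≈ 204.38 thousand.

About 204.38 thousand are unemployed.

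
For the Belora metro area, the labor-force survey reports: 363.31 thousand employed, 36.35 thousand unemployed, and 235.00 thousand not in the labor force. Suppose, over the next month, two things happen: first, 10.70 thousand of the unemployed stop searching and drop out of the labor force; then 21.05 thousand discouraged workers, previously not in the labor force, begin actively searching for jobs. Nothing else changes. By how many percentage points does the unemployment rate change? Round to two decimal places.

The unemployment rate changes by +2.29 percentage points.

Initially, labor force = 363.31 + 36.35 = 399.66 thousand, so u = 36.35/399.66 = 9.10%.
After the first change, unemployed and labor force both fall by 10.70 → E = 363.31, U = 25.65, labor force = 388.96 thousand.
After the second change, unemployed and labor force both rise by 21.05 → E = 363.31, U = 46.70, labor force = 410.01 thousand.
New unemployment rate = 46.70 / 410.01 = 11.39%.
Change = 11.39% − 9.10% = +2.29 percentage points.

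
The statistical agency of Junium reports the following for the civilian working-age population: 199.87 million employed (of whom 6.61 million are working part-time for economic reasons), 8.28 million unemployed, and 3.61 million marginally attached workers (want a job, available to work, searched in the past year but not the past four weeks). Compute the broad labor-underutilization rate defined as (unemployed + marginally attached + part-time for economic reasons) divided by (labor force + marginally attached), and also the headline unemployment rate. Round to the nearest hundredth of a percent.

Labor force = 199.87 + 8.28 = 208.15 million.
Numerator = 8.28 + 3.61 + 6.61 = 18.50 million.
Denominator = 208.15 + 3.61 = 211.76 million.
Broad rate = 18.50 / 211.76 = 8.74%.
Headline unemployment rate = 8.28 / 208.15 = 3.98%.

Broad underutilization rate ≈ 8.74%; headline unemployment rate ≈ 3.98%.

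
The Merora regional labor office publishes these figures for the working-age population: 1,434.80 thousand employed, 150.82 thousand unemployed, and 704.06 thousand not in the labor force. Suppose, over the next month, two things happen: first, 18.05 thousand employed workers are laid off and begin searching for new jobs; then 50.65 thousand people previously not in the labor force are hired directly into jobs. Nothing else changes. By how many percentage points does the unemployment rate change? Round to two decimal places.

The unemployment rate changes by +0.81 percentage points.

Initially, labor force = 1,434.80 + 150.82 = 1,585.62 thousand, so u = 150.82/1,585.62 = 9.51%.
After the first change, employed falls and unemployed rises by 18.05; labor force unchanged → E = 1,416.75, U = 168.87, labor force = 1,585.62 thousand.
After the second change, employed and labor force both rise by 50.65; unemployed unchanged → E = 1,467.40, U = 168.87, labor force = 1,636.27 thousand.
New unemployment rate = 168.87 / 1,636.27 = 10.32%.
Change = 10.32% − 9.51% = +0.81 percentage points.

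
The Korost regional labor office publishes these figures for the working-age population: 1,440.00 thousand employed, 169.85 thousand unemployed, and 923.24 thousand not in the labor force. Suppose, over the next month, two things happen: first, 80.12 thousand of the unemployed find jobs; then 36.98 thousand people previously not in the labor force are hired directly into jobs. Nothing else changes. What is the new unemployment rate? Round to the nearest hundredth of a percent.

New unemployment rate ≈ 5.45%.

Initially, labor force = 1,440.00 + 169.85 = 1,609.85 thousand, so u = 169.85/1,609.85 = 10.55%.
After the first change, unemployed falls and employed rises by 80.12; labor force unchanged → E = 1,520.12, U = 89.73, labor force = 1,609.85 thousand.
After the second change, employed and labor force both rise by 36.98; unemployed unchanged → E = 1,557.10, U = 89.73, labor force = 1,646.83 thousand.
New unemployment rate = 89.73 / 1,646.83 = 5.45%.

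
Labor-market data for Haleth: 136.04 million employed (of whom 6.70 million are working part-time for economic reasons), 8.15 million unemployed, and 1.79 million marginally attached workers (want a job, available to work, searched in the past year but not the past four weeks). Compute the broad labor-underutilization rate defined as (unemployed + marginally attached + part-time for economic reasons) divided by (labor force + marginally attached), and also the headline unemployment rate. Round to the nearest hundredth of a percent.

Labor force = 136.04 + 8.15 = 144.19 million.
Numerator = 8.15 + 1.79 + 6.70 = 16.64 million.
Denominator = 144.19 + 1.79 = 145.98 million.
Broad rate = 16.64 / 145.98 = 11.40%.
Headline unemployment rate = 8.15 / 144.19 = 5.65%.

Broad underutilization rate ≈ 11.40%; headline unemployment rate ≈ 5.65%.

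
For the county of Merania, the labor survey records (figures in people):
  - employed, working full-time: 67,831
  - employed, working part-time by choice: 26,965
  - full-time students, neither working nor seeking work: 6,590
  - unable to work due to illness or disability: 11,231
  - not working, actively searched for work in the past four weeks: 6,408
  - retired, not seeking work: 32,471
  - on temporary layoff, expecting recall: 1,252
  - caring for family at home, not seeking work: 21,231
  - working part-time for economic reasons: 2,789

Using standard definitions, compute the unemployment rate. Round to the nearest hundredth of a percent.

Unemployment rate ≈ 7.28%.

Employed = 67,831 + 26,965 + 2,789 = 97,585 (anyone who worked, including part-time for economic reasons, counts as employed).
Unemployed = 6,408 + 1,252 = 7,660 (jobless and actively searching, or on temporary layoff).
Labor force = 97,585 + 7,660 = 105,245.
Unemployment rate = 7,660 / 105,245 = 7.28%.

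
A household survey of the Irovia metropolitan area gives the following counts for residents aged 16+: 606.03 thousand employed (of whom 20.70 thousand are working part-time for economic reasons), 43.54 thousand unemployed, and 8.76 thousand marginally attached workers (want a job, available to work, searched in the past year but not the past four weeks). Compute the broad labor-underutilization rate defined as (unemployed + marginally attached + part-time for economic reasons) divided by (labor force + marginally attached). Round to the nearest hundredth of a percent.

Broad underutilization rate ≈ 11.09%.

Labor force = 606.03 + 43.54 = 649.57 thousand.
Numerator = 43.54 + 8.76 + 20.70 = 73.00 thousand.
Denominator = 649.57 + 8.76 = 658.33 thousand.
Broad rate = 73.00 / 658.33 = 11.09%.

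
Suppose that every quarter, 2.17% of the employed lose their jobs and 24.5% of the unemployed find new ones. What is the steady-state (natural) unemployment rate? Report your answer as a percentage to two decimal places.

At steady state the flows balance: s·E = f·U, so U/(E+U) = s/(s+f).
u* = 2.17 / (2.17 + 24.5) = 2.17 / 26.67 = 8.14%.

Steady-state unemployment rate ≈ 8.14%.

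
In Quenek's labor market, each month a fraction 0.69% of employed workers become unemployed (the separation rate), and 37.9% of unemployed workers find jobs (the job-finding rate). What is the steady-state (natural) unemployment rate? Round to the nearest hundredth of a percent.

At steady state the flows balance: s·E = f·U, so U/(E+U) = s/(s+f).
u* = 0.69 / (0.69 + 37.9) = 0.69 / 38.59 = 1.79%.

Steady-state unemployment rate ≈ 1.79%.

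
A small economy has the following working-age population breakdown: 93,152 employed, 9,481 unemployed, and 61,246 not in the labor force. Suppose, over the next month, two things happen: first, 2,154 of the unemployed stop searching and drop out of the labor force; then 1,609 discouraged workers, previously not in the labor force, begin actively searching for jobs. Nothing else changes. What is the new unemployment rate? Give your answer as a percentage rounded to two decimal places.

Initially, labor force = 93,152 + 9,481 = 102,633, so u = 9,481/102,633 = 9.24%.
After the first change, unemployed and labor force both fall by 2,154 → E = 93,152, U = 7,327, labor force = 100,479.
After the second change, unemployed and labor force both rise by 1,609 → E = 93,152, U = 8,936, labor force = 102,088.
New unemployment rate = 8,936 / 102,088 = 8.75%.

New unemployment rate ≈ 8.75%.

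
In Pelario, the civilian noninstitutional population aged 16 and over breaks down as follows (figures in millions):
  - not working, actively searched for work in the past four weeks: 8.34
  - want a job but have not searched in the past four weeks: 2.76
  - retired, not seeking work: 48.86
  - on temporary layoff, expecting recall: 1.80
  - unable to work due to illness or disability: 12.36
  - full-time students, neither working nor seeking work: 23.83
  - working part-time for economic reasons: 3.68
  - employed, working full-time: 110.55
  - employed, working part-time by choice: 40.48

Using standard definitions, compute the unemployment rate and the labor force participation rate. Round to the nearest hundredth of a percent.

Unemployment rate ≈ 6.15%; labor force participation rate ≈ 65.25%.

Employed = 3.68 + 110.55 + 40.48 = 154.71 million (anyone who worked, including part-time for economic reasons, counts as employed).
Unemployed = 8.34 + 1.80 = 10.14 million (jobless and actively searching, or on temporary layoff).
Labor force = 154.71 + 10.14 = 164.85 million.
Not in labor force = 2.76 + 48.86 + 12.36 + 23.83 = 87.81 million (those not working and not actively searching are outside the labor force — including those who want a job but have given up searching).
Civilian working-age population = 164.85 + 87.81 = 252.66 million.
Unemployment rate = 10.14 / 164.85 = 6.15%.
Labor force participation rate = 164.85 / 252.66 = 65.25%.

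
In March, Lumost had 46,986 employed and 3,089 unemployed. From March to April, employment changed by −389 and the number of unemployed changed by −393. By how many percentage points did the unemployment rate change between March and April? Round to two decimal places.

March: labor force = 46,986 + 3,089 = 50,075; u = 3,089/50,075 = 6.17%.
April: labor force = 46,597 + 2,696 = 49,293; u = 2,696/49,293 = 5.47%.
Change = 5.47% − 6.17% = −0.70 pp.

The unemployment rate changed by −0.70 percentage points.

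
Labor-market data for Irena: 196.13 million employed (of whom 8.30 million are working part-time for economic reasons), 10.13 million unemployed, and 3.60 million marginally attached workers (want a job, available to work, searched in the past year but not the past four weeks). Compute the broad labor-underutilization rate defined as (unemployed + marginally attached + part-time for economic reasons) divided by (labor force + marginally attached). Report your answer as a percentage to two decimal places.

Broad underutilization rate ≈ 10.50%.

Labor force = 196.13 + 10.13 = 206.26 million.
Numerator = 10.13 + 3.60 + 8.30 = 22.03 million.
Denominator = 206.26 + 3.60 = 209.86 million.
Broad rate = 22.03 / 209.86 = 10.50%.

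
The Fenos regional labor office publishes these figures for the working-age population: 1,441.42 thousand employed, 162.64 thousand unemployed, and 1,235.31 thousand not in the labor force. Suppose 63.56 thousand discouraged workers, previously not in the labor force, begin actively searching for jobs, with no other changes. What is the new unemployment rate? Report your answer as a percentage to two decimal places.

New unemployment rate ≈ 13.56%.

Initially, labor force = 1,441.42 + 162.64 = 1,604.06 thousand, so u = 162.64/1,604.06 = 10.14%.
After the change, unemployed and labor force both rise by 63.56 → E = 1,441.42, U = 226.20, labor force = 1,667.62 thousand.
New unemployment rate = 226.20 / 1,667.62 = 13.56%.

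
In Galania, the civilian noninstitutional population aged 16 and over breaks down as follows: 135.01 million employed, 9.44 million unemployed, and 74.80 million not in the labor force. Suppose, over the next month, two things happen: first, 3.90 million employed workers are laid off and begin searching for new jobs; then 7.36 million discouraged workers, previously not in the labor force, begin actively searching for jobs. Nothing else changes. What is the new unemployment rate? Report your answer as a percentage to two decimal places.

New unemployment rate ≈ 13.64%.

Initially, labor force = 135.01 + 9.44 = 144.45 million, so u = 9.44/144.45 = 6.54%.
After the first change, employed falls and unemployed rises by 3.90; labor force unchanged → E = 131.11, U = 13.34, labor force = 144.45 million.
After the second change, unemployed and labor force both rise by 7.36 → E = 131.11, U = 20.70, labor force = 151.81 million.
New unemployment rate = 20.70 / 151.81 = 13.64%.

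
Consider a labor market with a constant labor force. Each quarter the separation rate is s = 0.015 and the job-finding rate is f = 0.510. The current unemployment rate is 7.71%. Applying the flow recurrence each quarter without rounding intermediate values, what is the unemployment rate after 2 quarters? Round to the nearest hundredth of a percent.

Unemployment rate after two quarters ≈ 3.95%.

With a fixed labor force, u_{t+1} = u_t + s·(1−u_t) − f·u_t = u_t·(1−s−f) + s.
Here 1−s−f = 0.475 and s = 0.015.
u_1 = 0.077100 × 0.475 + 0.015 = 0.051623.
u_2 = 0.051623 × 0.475 + 0.015 = 0.039521.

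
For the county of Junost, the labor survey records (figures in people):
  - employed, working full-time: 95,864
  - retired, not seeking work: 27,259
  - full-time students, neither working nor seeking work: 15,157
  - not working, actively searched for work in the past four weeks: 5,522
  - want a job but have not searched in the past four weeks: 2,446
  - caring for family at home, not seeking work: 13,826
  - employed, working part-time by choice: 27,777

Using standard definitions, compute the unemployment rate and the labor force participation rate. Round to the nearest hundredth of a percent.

Employed = 95,864 + 27,777 = 123,641.
Unemployed = 5,522.
Labor force = 123,641 + 5,522 = 129,163.
Not in labor force = 27,259 + 15,157 + 2,446 + 13,826 = 58,688 (those not working and not actively searching are outside the labor force — including those who want a job but have given up searching).
Civilian working-age population = 129,163 + 58,688 = 187,851.
Unemployment rate = 5,522 / 129,163 = 4.28%.
Labor force participation rate = 129,163 / 187,851 = 68.76%.

Unemployment rate ≈ 4.28%; labor force participation rate ≈ 68.76%.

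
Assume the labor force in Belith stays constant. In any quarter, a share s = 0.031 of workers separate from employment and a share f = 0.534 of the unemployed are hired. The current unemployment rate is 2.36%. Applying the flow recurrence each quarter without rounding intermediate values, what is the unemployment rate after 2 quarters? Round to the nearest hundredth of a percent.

Unemployment rate after two quarters ≈ 4.90%.

With a fixed labor force, u_{t+1} = u_t + s·(1−u_t) − f·u_t = u_t·(1−s−f) + s.
Here 1−s−f = 0.435 and s = 0.031.
u_1 = 0.023600 × 0.435 + 0.031 = 0.041266.
u_2 = 0.041266 × 0.435 + 0.031 = 0.048951.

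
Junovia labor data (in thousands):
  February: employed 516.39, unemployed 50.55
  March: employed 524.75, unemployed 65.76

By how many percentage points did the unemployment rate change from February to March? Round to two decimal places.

The unemployment rate changed by +2.22 percentage points.

February: labor force = 516.39 + 50.55 = 566.94; u = 50.55/566.94 = 8.92%.
March: labor force = 524.75 + 65.76 = 590.51; u = 65.76/590.51 = 11.14%.
Change = 11.14% − 8.92% = +2.22 pp.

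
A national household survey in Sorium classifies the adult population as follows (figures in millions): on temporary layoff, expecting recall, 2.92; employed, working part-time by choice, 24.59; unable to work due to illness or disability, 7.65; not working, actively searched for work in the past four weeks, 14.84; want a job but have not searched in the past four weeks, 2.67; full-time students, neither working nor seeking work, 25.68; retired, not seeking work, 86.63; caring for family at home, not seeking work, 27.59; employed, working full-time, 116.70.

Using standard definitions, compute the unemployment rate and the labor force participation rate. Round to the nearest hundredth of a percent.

Employed = 24.59 + 116.70 = 141.29 million.
Unemployed = 2.92 + 14.84 = 17.76 million (jobless and actively searching, or on temporary layoff).
Labor force = 141.29 + 17.76 = 159.05 million.
Not in labor force = 7.65 + 2.67 + 25.68 + 86.63 + 27.59 = 150.22 million (those not working and not actively searching are outside the labor force — including those who want a job but have given up searching).
Civilian working-age population = 159.05 + 150.22 = 309.27 million.
Unemployment rate = 17.76 / 159.05 = 11.17%.
Labor force participation rate = 159.05 / 309.27 = 51.43%.

Unemployment rate ≈ 11.17%; labor force participation rate ≈ 51.43%.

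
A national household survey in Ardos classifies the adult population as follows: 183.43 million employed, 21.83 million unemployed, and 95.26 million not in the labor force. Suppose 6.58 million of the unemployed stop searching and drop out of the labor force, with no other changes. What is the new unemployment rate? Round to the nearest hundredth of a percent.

Initially, labor force = 183.43 + 21.83 = 205.26 million, so u = 21.83/205.26 = 10.64%.
After the change, unemployed and labor force both fall by 6.58 → E = 183.43, U = 15.25, labor force = 198.68 million.
New unemployment rate = 15.25 / 198.68 = 7.68%.

New unemployment rate ≈ 7.68%.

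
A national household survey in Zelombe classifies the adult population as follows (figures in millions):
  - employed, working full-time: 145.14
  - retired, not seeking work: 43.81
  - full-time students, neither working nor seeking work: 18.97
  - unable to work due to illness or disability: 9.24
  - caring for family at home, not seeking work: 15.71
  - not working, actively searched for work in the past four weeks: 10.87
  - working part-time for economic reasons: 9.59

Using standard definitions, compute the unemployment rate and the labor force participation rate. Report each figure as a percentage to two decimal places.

Employed = 145.14 + 9.59 = 154.73 million (anyone who worked, including part-time for economic reasons, counts as employed).
Unemployed = 10.87 million.
Labor force = 154.73 + 10.87 = 165.60 million.
Not in labor force = 43.81 + 18.97 + 9.24 + 15.71 = 87.73 million (those not working and not actively searching are outside the labor force).
Civilian working-age population = 165.60 + 87.73 = 253.33 million.
Unemployment rate = 10.87 / 165.60 = 6.56%.
Labor force participation rate = 165.60 / 253.33 = 65.37%.

Unemployment rate ≈ 6.56%; labor force participation rate ≈ 65.37%.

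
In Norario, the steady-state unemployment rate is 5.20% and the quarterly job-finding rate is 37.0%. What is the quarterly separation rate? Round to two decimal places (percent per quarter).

From u* = s/(s+f): s = u·f/(1−u).
s = 0.0520 × 37.0 / (1 − 0.0520) = 1.9240 / 0.9480 ≈ 2.03% per quarter.

Separation rate ≈ 2.03% per quarter.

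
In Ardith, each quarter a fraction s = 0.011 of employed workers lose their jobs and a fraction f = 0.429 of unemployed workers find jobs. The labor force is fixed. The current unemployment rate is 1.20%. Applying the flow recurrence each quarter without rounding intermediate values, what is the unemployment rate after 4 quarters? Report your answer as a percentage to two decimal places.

Unemployment rate after four quarters ≈ 2.37%.

With a fixed labor force, u_{t+1} = u_t + s·(1−u_t) − f·u_t = u_t·(1−s−f) + s.
Here 1−s−f = 0.560 and s = 0.011.
u_1 = 0.012000 × 0.560 + 0.011 = 0.017720.
u_2 = 0.017720 × 0.560 + 0.011 = 0.020923.
u_3 = 0.020923 × 0.560 + 0.011 = 0.022717.
u_4 = 0.022717 × 0.560 + 0.011 = 0.023722.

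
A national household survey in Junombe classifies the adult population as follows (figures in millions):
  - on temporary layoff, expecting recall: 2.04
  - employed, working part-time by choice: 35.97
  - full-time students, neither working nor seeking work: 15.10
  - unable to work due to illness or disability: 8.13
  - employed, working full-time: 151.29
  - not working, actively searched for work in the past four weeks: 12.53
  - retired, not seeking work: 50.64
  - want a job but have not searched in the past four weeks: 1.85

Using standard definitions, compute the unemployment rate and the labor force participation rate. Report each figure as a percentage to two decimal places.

Employed = 35.97 + 151.29 = 187.26 million.
Unemployed = 2.04 + 12.53 = 14.57 million (jobless and actively searching, or on temporary layoff).
Labor force = 187.26 + 14.57 = 201.83 million.
Not in labor force = 15.10 + 8.13 + 50.64 + 1.85 = 75.72 million (those not working and not actively searching are outside the labor force — including those who want a job but have given up searching).
Civilian working-age population = 201.83 + 75.72 = 277.55 million.
Unemployment rate = 14.57 / 201.83 = 7.22%.
Labor force participation rate = 201.83 / 277.55 = 72.72%.

Unemployment rate ≈ 7.22%; labor force participation rate ≈ 72.72%.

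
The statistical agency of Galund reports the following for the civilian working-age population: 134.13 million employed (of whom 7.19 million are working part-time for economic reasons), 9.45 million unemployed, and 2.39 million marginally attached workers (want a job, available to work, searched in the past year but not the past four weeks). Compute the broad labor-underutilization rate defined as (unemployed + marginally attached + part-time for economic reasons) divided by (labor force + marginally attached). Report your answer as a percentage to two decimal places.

Labor force = 134.13 + 9.45 = 143.58 million.
Numerator = 9.45 + 2.39 + 7.19 = 19.03 million.
Denominator = 143.58 + 2.39 = 145.97 million.
Broad rate = 19.03 / 145.97 = 13.04%.

Broad underutilization rate ≈ 13.04%.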